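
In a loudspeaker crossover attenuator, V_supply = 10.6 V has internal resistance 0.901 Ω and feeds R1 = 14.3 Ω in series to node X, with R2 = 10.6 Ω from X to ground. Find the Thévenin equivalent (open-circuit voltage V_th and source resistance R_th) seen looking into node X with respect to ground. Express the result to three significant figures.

V_th ≈ 4.35 V, R_th ≈ 6.25 Ω

R1' = 0.901 + 14.3 = 15.20 Ω (source resistance + R1).
V_th is the unloaded tap voltage: V_supply · R2/(R1'+R2) = 10.6 × 0.4108 = 4.355 V.
Looking into X with the source shorted: R_th = R1'·R2/(R1'+R2) = 15.20 × 10.6/25.80 = 6.245 Ω.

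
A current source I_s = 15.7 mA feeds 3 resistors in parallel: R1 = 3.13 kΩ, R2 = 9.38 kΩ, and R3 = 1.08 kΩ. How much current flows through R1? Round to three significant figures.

I ≈ 3.71 mA

Total conductance ΣG = 1/3.13 + 1/9.38 + 1/1.08 = 1.352 (units of 1/kΩ).
By the current-divider rule, I = I_s · G_k/ΣG = 15.7 × 0.2363 = 3.710 mA.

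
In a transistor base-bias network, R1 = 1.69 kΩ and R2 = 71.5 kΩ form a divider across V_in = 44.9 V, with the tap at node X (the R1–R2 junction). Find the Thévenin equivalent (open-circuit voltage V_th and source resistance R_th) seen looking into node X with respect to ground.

With X open, the divider is unloaded: V_th = 44.9 × 71.5/73.19 = 43.86 V.
With V_in suppressed (replaced by a short), R_th = R1 ‖ R2 = (1.690 × 71.5)/(1.690 + 71.5) = 1.651 kΩ.

V_th ≈ 43.9 V, R_th ≈ 1.65 kΩ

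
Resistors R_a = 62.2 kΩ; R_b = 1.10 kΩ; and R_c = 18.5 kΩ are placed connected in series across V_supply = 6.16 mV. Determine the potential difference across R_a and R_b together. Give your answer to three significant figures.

ΣR = 62.2 + 1.10 + 18.5 = 81.80 kΩ.
R_{R_a..R_b} = 62.2 + 1.10 = 63.30 kΩ.
By the voltage-divider rule, V = 6.16 × 63.30/81.80 = 4.767 mV.

V ≈ 4.77 mV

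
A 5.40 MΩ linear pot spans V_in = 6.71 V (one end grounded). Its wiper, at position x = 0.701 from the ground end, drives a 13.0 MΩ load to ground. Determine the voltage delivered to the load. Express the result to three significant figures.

V_out ≈ 4.33 V

Lower segment x·R_p = 3.785 MΩ; upper segment (1−x)·R_p = 1.615 MΩ.
(x·R_p) ‖ R_L = 2.932 MΩ.
Loaded-divider output: V_out = 6.71 × 0.6449 = 4.327 V.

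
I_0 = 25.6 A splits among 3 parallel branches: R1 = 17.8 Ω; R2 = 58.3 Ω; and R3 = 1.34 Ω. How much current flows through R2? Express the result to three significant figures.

I ≈ 0.536 A

Conductances: ΣG = 1/17.8 + 1/58.3 + 1/1.34 = 0.8196 (1/Ω).
R2 takes the fraction G_k/ΣG = 0.01715/0.8196 = 0.02093, so I = 25.6 × 0.02093 = 0.5358 A.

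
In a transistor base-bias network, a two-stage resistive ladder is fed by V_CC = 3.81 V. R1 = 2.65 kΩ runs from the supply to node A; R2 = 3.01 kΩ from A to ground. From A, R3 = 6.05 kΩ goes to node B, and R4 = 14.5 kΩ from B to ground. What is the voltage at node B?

Looking into the second stage from A: R3 + R4 = 20.55 kΩ appears in parallel with R2.
R2 ‖ (R3+R4) = 2.625 kΩ.
First divider: V_A = V_CC · 2.625/(2.65 + 2.625) = 1.896 V.
Then the unloaded second divider: V_B = V_A × R4/(R3+R4) = 1.896 × 0.7056 = 1.338 V.

V_B ≈ 1.34 V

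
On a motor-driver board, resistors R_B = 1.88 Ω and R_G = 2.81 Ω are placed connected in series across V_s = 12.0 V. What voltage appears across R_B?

Series total: ΣR = 1.88 + 2.81 = 4.690 Ω.
By the voltage-divider rule, V = 12.0 × 1.880/4.690 = 4.810 V.

V ≈ 4.81 V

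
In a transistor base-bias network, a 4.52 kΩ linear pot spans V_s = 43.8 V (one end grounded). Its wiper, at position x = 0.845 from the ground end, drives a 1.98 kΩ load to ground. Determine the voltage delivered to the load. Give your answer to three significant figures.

V_out ≈ 28.5 V

Split the track: R_lower = x·R_p = 3.819 kΩ, R_upper = (1−x)·R_p = 0.7006 kΩ.
Lower segment in parallel with the load: 3.819 ‖ 1.98 = 1.304 kΩ.
Loaded-divider output: V_out = 43.8 × 0.6505 = 28.49 V.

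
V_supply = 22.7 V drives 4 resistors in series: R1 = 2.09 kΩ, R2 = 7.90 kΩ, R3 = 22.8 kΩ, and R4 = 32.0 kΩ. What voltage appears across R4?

V ≈ 11.2 V

Total series resistance ΣR = 2.09 + 7.90 + 22.8 + 32.0 = 64.79 kΩ.
Voltage divider: V = V_supply · (32.00 / 64.79) = 22.7 × 0.4939 = 11.21 V.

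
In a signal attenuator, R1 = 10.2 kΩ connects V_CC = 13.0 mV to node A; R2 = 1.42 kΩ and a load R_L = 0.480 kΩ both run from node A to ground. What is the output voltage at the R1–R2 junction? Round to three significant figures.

V_out ≈ 0.442 mV

The load sits in parallel with R2, giving an effective lower resistance R2' = R2·R_L/(R2+R_L) = 0.3587 kΩ.
Voltage divider with the loaded lower leg: V_out = 13.0 × 0.3587/(10.2 + 0.3587) = 13.0 × 0.03398 = 0.4417 mV.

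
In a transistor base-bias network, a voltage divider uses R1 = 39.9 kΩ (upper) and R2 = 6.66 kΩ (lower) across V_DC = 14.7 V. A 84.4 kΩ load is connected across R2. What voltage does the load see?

First combine the lower leg with the load: R2 ‖ R_L = 6.173 kΩ.
Then V_out = V_DC · R2'/(R1 + R2') = 14.7 × 6.173/46.07 = 1.970 V.

V_out ≈ 1.97 V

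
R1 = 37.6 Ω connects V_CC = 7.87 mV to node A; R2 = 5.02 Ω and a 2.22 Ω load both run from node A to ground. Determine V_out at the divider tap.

First combine the lower leg with the load: R2 ‖ R_L = 1.539 Ω.
Voltage divider with the loaded lower leg: V_out = 7.87 × 1.539/(37.6 + 1.539) = 7.87 × 0.03933 = 0.3095 mV.

V_out ≈ 0.310 mV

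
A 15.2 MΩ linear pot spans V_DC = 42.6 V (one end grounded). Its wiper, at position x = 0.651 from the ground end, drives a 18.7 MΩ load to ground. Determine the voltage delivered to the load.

V_out ≈ 23.4 V

Split the track: R_lower = x·R_p = 9.895 MΩ, R_upper = (1−x)·R_p = 5.305 MΩ.
Lower segment in parallel with the load: 9.895 ‖ 18.7 = 6.471 MΩ.
V_out = 42.6 × 6.471/(5.305 + 6.471) = 23.41 V.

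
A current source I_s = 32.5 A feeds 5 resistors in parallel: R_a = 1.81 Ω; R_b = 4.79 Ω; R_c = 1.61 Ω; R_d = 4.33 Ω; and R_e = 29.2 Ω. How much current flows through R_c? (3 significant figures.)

ΣG = 1/1.81 + 1/4.79 + 1/1.61 + 1/4.33 + 1/29.2 = 1.648.
By the current-divider rule, I = I_s · G_k/ΣG = 32.5 × 0.3770 = 12.25 A.

I ≈ 12.3 A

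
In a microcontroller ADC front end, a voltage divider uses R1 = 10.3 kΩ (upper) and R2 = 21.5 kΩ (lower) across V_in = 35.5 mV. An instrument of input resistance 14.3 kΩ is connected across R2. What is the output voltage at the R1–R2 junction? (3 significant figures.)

V_out ≈ 16.1 mV

The load sits in parallel with R2, giving an effective lower resistance R2' = R2·R_L/(R2+R_L) = 8.588 kΩ.
Voltage divider with the loaded lower leg: V_out = 35.5 × 8.588/(10.3 + 8.588) = 35.5 × 0.4547 = 16.14 mV.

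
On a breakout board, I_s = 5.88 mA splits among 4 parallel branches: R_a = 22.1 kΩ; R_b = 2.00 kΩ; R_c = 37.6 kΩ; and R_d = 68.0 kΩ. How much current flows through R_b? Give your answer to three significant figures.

Conductances: ΣG = 1/22.1 + 1/2.00 + 1/37.6 + 1/68.0 = 0.5866 (1/kΩ).
Current divider: I(R_b) = I_s · G_k/ΣG = 5.88 × (0.5000/0.5866) = 5.88 × 0.8524 = 5.012 mA.

I ≈ 5.01 mA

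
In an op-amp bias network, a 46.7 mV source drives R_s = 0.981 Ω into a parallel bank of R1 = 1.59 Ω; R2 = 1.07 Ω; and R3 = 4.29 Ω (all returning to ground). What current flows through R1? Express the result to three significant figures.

I ≈ 10.6 mA

Parallel bank: R_p = 1/(1/1.59 + 1/1.07 + 1/4.29) = 0.5566 Ω.
V_A by voltage divider: V_A = 46.7 × 0.5566/(0.981 + 0.5566) = 16.91 mV.
I(R1) = V_A / R1 = 16.91/1.59 = 10.63 mA.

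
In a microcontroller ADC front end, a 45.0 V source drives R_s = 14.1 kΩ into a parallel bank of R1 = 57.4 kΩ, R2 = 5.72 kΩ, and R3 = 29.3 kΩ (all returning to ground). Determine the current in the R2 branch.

I ≈ 1.88 mA

Equivalent of the parallel group: R_p = 4.417 kΩ.
Node voltage V_A = V_supply · R_p/(R_s + R_p) = 45.0 × 0.2386 = 10.73 V.
I(R2) = V_A / R2 = 10.73/5.72 = 1.877 mA.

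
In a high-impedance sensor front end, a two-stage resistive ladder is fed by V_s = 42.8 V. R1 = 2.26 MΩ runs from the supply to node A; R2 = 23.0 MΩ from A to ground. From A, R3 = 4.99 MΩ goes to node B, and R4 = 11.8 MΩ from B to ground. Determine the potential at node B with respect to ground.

The second stage (R3 + R4 = 16.79 MΩ) loads node A in parallel with R2.
Effective lower resistance at A: R2 ‖ 16.79 = 9.705 MΩ.
First divider: V_A = V_s · 9.705/(2.26 + 9.705) = 34.72 V.
V_B = V_A × 0.7028 = 24.40 V.

V_B ≈ 24.4 V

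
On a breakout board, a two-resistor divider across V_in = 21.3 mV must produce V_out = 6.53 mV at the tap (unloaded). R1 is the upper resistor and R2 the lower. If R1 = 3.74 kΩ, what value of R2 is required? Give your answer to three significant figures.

The divider ratio is R2/(R1+R2) = 6.53/21.3 = 0.3066.
Rearranging, R2 = R1·k/(1−k) = 3.74 × 0.4421 = 1.654 kΩ.

R2 ≈ 1.65 kΩ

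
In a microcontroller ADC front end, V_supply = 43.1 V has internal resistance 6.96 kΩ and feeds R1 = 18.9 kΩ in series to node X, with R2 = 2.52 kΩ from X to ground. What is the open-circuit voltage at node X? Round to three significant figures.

V_th ≈ 3.83 V

R1' = 6.96 + 18.9 = 25.86 kΩ (source resistance + R1).
V_th is the unloaded tap voltage: V_supply · R2/(R1'+R2) = 43.1 × 0.08879 = 3.827 V.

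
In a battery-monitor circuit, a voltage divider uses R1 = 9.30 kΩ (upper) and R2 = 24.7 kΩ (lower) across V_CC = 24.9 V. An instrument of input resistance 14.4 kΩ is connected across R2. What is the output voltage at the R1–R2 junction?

V_out ≈ 12.3 V

R2 ‖ R_L = (24.7 × 14.4)/(24.7 + 14.4) = 9.097 kΩ.
Voltage divider with the loaded lower leg: V_out = 24.9 × 9.097/(9.30 + 9.097) = 24.9 × 0.4945 = 12.31 V.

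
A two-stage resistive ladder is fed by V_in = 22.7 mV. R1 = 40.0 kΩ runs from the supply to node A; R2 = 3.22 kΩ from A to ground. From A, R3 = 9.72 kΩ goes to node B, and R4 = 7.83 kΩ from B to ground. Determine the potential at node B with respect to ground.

Node A sees R2 in parallel with the series input of stage 2, R3 + R4 = 17.55 kΩ.
R2 ‖ (R3+R4) = 2.721 kΩ.
So V_A = 22.7 × 0.06369 = 1.446 mV.
Then the unloaded second divider: V_B = V_A × R4/(R3+R4) = 1.446 × 0.4462 = 0.6450 mV.

V_B ≈ 0.645 mV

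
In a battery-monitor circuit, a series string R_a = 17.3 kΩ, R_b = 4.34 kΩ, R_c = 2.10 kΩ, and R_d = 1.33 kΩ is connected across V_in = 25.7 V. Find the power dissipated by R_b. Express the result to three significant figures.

P ≈ 4.56 mW

The common current is I = 25.7/25.07 = 1.025 mA.
P(R_b) = I²·R_b = (1.025)² × 4.34 = 4.561 mW.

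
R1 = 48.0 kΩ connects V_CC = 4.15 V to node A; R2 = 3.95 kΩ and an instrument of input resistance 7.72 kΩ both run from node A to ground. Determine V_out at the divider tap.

R2 ‖ R_L = (3.95 × 7.72)/(3.95 + 7.72) = 2.613 kΩ.
Now apply the divider: V_out = 4.15 × 0.05163 = 0.2143 V.

V_out ≈ 0.214 V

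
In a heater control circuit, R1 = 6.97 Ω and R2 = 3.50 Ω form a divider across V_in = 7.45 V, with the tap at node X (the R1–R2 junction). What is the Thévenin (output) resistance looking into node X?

Looking into X with the source shorted: R_th = R1·R2/(R1+R2) = 6.970 × 3.50/10.47 = 2.330 Ω.

R_th ≈ 2.33 Ω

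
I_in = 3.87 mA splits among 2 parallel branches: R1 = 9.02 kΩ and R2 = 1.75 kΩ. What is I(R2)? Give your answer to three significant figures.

For two parallel branches, I_k = I_in · (other R)/(sum of R).
I(R2) = 3.87 × 9.02/(9.02 + 1.75) = 3.87 × 0.8375 = 3.241 mA.

I ≈ 3.24 mA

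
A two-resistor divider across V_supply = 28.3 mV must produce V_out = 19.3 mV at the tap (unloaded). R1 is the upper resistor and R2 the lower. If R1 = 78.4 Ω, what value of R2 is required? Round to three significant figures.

R2 ≈ 168 Ω

Required fraction k = V_out/V_supply = 0.6820.
R2 = R1 · 0.6820/(1 − 0.6820) = 168.1 Ω.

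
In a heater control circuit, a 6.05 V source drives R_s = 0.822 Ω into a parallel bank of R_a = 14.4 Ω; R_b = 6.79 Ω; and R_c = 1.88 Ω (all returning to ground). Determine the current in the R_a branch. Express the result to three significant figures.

I ≈ 0.260 A

Parallel bank: R_p = 1/(1/14.4 + 1/6.79 + 1/1.88) = 1.336 Ω.
V_A = 6.05 × 1.336/2.158 = 3.745 V.
I(R_a) = V_A / R_a = 3.745/14.4 = 0.2601 A.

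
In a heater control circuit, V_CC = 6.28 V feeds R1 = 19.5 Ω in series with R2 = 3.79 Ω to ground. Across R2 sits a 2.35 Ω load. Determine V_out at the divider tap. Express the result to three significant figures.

The load sits in parallel with R2, giving an effective lower resistance R2' = R2·R_L/(R2+R_L) = 1.451 Ω.
Then V_out = V_CC · R2'/(R1 + R2') = 6.28 × 1.451/20.95 = 0.4348 V.
(Unloaded it would be 1.02 V; the load pulls it down.)

V_out ≈ 0.435 V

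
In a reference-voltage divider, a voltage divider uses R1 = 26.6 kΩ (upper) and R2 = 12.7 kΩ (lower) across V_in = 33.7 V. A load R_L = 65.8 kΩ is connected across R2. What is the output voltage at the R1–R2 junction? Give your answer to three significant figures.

V_out ≈ 9.63 V

First combine the lower leg with the load: R2 ‖ R_L = 10.65 kΩ.
Then V_out = V_in · R2'/(R1 + R2') = 33.7 × 10.65/37.25 = 9.632 V.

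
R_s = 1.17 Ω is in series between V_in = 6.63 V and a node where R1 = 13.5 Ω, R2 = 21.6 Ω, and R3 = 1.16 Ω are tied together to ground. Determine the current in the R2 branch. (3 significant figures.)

I ≈ 0.143 A

Combine the parallel branches: R_p = (1/13.5 + 1/21.6 + 1/1.16)⁻¹ = 1.018 Ω.
V_A = 6.63 × 1.018/2.188 = 3.085 V.
I(R2) = V_A / R2 = 3.085/21.6 = 0.1428 A.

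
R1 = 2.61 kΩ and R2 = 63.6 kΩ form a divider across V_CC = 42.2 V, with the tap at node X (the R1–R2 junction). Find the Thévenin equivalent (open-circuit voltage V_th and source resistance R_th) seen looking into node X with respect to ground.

V_th ≈ 40.5 V, R_th ≈ 2.51 kΩ

V_th is the unloaded tap voltage: V_CC · R2/(R1+R2) = 42.2 × 0.9606 = 40.54 V.
Zeroing V_CC shorts the top of R1 to ground, so R_th = R1 ‖ R2 = 2.507 kΩ.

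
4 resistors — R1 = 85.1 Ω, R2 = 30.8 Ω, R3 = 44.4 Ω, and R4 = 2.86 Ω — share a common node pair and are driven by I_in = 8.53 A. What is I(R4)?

Total conductance ΣG = 1/85.1 + 1/30.8 + 1/44.4 + 1/2.86 = 0.4164 (units of 1/Ω).
Current divider: I(R4) = I_in · G_k/ΣG = 8.53 × (0.3497/0.4164) = 8.53 × 0.8397 = 7.163 A.

I ≈ 7.16 A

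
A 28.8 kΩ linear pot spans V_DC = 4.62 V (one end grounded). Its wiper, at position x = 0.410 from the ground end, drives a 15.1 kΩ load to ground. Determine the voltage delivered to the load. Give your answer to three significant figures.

Lower segment x·R_p = 11.81 kΩ; upper segment (1−x)·R_p = 16.99 kΩ.
Lower segment in parallel with the load: 11.81 ‖ 15.1 = 6.626 kΩ.
Then V_out = V_DC · 6.626/(16.99 + 6.626) = 1.296 V.
(Unloaded: V_out = x·V_DC = 1.89 V.)

V_out ≈ 1.30 V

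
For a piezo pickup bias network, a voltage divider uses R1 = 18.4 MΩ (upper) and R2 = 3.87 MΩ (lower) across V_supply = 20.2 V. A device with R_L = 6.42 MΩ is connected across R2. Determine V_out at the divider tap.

First combine the lower leg with the load: R2 ‖ R_L = 2.415 MΩ.
Voltage divider with the loaded lower leg: V_out = 20.2 × 2.415/(18.4 + 2.415) = 20.2 × 0.1160 = 2.343 V.
(Unloaded it would be 3.51 V; the load pulls it down.)

V_out ≈ 2.34 V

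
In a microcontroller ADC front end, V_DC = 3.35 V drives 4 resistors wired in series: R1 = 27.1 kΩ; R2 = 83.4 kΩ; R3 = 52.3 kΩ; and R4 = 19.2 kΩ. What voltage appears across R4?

V ≈ 0.353 V

Series total: ΣR = 27.1 + 83.4 + 52.3 + 19.2 = 182.0 kΩ.
V = V_DC · R/ΣR = 3.35 × 0.1055 = 0.3534 V.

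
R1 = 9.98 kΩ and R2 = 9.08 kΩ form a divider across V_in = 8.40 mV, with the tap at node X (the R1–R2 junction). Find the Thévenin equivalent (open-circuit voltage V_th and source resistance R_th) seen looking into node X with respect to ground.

Open-circuit (no load on X): V_th = V_in · R2/(R1 + R2) = 8.40 × 9.08/(9.980 + 9.08) = 4.002 mV.
Zeroing V_in shorts the top of R1 to ground, so R_th = R1 ‖ R2 = 4.754 kΩ.

V_th ≈ 4.00 mV, R_th ≈ 4.75 kΩ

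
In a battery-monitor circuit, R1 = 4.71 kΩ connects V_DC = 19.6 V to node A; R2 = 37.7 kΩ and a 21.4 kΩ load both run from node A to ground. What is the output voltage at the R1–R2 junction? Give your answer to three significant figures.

The load sits in parallel with R2, giving an effective lower resistance R2' = R2·R_L/(R2+R_L) = 13.65 kΩ.
Now apply the divider: V_out = 19.6 × 0.7435 = 14.57 V.

V_out ≈ 14.6 V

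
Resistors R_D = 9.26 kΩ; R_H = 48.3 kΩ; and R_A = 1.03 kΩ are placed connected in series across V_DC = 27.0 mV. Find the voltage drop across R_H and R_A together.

ΣR = 9.26 + 48.3 + 1.03 = 58.59 kΩ.
R_{R_H..R_A} = 48.3 + 1.03 = 49.33 kΩ.
By the voltage-divider rule, V = 27.0 × 49.33/58.59 = 22.73 mV.

V ≈ 22.7 mV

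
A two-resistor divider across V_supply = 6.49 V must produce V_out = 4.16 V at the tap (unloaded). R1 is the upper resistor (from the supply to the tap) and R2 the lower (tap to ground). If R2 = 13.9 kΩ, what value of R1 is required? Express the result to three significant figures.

V_out/V_supply = R2/(R1+R2) = 0.6410.
R1 = R2·(1/k − 1) = 13.9 × 0.5601 = 7.785 kΩ.

R1 ≈ 7.79 kΩ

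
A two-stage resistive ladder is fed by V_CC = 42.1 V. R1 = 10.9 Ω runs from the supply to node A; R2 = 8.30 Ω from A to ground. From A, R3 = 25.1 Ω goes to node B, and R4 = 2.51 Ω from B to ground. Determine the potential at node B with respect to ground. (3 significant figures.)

V_B ≈ 1.41 V

Node A sees R2 in parallel with the series input of stage 2, R3 + R4 = 27.61 Ω.
Effective lower resistance at A: R2 ‖ 27.61 = 6.382 Ω.
First divider: V_A = V_CC · 6.382/(10.9 + 6.382) = 15.55 V.
Then the unloaded second divider: V_B = V_A × R4/(R3+R4) = 15.55 × 0.09091 = 1.413 V.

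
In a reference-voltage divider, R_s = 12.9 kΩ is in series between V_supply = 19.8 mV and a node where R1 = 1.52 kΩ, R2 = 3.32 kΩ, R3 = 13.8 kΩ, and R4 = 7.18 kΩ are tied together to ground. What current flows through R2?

Combine the parallel branches: R_p = (1/1.52 + 1/3.32 + 1/13.8 + 1/7.18)⁻¹ = 0.8541 kΩ.
V_A = 19.8 × 0.8541/13.75 = 1.230 mV.
I(R2) = V_A / R2 = 1.230/3.32 = 0.3703 µA.
(Check via current divider: I_total = 1.440 µA; share G_k/ΣG = 0.2573 → same result.)

I ≈ 0.370 µA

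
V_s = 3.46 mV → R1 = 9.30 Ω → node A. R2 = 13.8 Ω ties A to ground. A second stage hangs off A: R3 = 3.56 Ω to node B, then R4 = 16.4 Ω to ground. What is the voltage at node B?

V_B ≈ 1.33 mV

Node A sees R2 in parallel with the series input of stage 2, R3 + R4 = 19.96 Ω.
R2 ‖ (R3+R4) = 8.159 Ω.
So V_A = 3.46 × 0.4673 = 1.617 mV.
Stage 2 is unloaded, so V_B = V_A · R4/(R3+R4) = 1.617 × 16.4/19.96 = 1.329 mV.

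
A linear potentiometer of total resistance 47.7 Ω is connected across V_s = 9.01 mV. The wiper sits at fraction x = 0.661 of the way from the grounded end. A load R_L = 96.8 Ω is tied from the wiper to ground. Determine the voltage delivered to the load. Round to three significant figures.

V_out ≈ 5.36 mV

Split the track: R_lower = x·R_p = 31.53 Ω, R_upper = (1−x)·R_p = 16.17 Ω.
(x·R_p) ‖ R_L = 23.78 Ω.
Then V_out = V_s · 23.78/(16.17 + 23.78) = 5.363 mV.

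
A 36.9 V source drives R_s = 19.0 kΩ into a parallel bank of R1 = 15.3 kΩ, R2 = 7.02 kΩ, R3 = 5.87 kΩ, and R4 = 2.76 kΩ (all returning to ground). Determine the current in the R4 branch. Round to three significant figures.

I ≈ 0.887 mA

Parallel bank: R_p = 1/(1/15.3 + 1/7.02 + 1/5.87 + 1/2.76) = 1.350 kΩ.
V_A by voltage divider: V_A = 36.9 × 1.350/(19.0 + 1.350) = 2.449 V.
I(R4) = V_A / R4 = 2.449/2.76 = 0.8872 mA.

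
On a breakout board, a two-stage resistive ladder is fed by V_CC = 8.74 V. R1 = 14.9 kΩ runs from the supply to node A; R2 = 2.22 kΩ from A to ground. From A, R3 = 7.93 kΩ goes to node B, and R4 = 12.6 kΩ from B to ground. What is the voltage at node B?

V_B ≈ 0.636 V

The second stage (R3 + R4 = 20.53 kΩ) loads node A in parallel with R2.
Effective lower resistance at A: R2 ‖ 20.53 = 2.003 kΩ.
V_A = 8.74 × 2.003/(14.9 + 2.003) = 1.036 V.
V_B = V_A × 0.6137 = 0.6357 V.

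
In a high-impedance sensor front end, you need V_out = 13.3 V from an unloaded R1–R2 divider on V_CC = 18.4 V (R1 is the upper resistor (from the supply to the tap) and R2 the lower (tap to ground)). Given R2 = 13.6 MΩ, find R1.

Required fraction k = V_out/V_CC = 0.7228.
Rearranging, R1 = R2·(1−k)/k = 13.6 × 0.3835 = 5.215 MΩ.

R1 ≈ 5.22 MΩ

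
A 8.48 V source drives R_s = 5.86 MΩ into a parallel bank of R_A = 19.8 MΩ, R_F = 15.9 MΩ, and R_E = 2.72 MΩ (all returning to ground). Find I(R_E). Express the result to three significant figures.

I ≈ 0.816 µA

Combine the parallel branches: R_p = (1/19.8 + 1/15.9 + 1/2.72)⁻¹ = 2.079 MΩ.
V_A = 8.48 × 2.079/7.939 = 2.221 V.
Branch current I = V_A/R_E = 2.221/2.72 = 0.8164 µA.
(Equivalently: I_total = 1.068 µA, then current-divider fraction G_k/ΣG = 0.7643.)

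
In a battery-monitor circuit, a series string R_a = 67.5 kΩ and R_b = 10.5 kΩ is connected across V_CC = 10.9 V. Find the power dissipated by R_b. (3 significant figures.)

P ≈ 0.205 mW

Series current I = V_CC/ΣR = 10.9/78.00 = 0.1397 mA.
V(R_b) = I·R = 1.467 V; P = V·I = 1.467 × 0.1397 = 0.2050 mW.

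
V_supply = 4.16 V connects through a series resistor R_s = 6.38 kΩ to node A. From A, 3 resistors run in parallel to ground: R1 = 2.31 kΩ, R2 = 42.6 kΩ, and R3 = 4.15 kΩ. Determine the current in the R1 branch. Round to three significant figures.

Parallel bank: R_p = 1/(1/2.31 + 1/42.6 + 1/4.15) = 1.434 kΩ.
V_A by voltage divider: V_A = 4.16 × 1.434/(6.38 + 1.434) = 0.7634 V.
I(R1) = V_A / R1 = 0.7634/2.31 = 0.3305 mA.

I ≈ 0.330 mA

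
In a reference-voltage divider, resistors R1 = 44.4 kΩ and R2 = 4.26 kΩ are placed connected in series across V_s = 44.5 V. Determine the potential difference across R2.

V ≈ 3.90 V

ΣR = 44.4 + 4.26 = 48.66 kΩ.
By the voltage-divider rule, V = 44.5 × 4.260/48.66 = 3.896 V.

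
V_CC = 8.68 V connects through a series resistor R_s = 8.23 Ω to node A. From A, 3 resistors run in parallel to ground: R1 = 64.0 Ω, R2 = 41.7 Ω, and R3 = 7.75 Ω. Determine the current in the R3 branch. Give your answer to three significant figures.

Equivalent of the parallel group: R_p = 5.930 Ω.
V_A by voltage divider: V_A = 8.68 × 5.930/(8.23 + 5.930) = 3.635 V.
I(R3) = V_A / R3 = 3.635/7.75 = 0.4690 A.

I ≈ 0.469 A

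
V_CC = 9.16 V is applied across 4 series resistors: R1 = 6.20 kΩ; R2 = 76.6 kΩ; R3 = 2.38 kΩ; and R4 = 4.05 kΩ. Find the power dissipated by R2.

P ≈ 0.807 mW

Series current I = V_CC/ΣR = 9.16/89.23 = 0.1027 mA.
P = I²R = 0.01054 × 76.6 = 0.8072 mW.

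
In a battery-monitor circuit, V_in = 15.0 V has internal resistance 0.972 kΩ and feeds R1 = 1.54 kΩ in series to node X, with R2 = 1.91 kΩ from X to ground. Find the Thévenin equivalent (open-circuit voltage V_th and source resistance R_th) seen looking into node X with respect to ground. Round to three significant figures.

R1' = 0.972 + 1.54 = 2.512 kΩ (source resistance + R1).
V_th is the unloaded tap voltage: V_in · R2/(R1'+R2) = 15.0 × 0.4319 = 6.479 V.
Looking into X with the source shorted: R_th = R1'·R2/(R1'+R2) = 2.512 × 1.91/4.422 = 1.085 kΩ.

V_th ≈ 6.48 V, R_th ≈ 1.09 kΩ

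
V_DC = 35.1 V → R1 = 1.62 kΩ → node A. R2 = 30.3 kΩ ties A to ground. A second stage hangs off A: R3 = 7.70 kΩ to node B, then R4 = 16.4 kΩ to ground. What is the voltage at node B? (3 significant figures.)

V_B ≈ 21.3 V

Node A sees R2 in parallel with the series input of stage 2, R3 + R4 = 24.10 kΩ.
Effective lower resistance at A: R2 ‖ 24.10 = 13.42 kΩ.
V_A = 35.1 × 13.42/(1.62 + 13.42) = 31.32 V.
Then the unloaded second divider: V_B = V_A × R4/(R3+R4) = 31.32 × 0.6805 = 21.31 V.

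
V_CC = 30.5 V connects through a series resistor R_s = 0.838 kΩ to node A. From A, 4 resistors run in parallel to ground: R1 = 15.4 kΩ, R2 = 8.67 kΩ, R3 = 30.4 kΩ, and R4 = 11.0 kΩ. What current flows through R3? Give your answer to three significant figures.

I ≈ 0.800 mA

Combine the parallel branches: R_p = (1/15.4 + 1/8.67 + 1/30.4 + 1/11.0)⁻¹ = 3.289 kΩ.
Node voltage V_A = V_CC · R_p/(R_s + R_p) = 30.5 × 0.7969 = 24.31 V.
I(R3) = V_A / R3 = 24.31/30.4 = 0.7995 mA.
(Check via current divider: I_total = 7.391 mA; share G_k/ΣG = 0.1082 → same result.)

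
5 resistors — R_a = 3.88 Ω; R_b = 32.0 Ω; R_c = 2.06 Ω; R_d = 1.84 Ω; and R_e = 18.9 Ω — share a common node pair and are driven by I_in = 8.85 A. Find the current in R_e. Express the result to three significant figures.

I ≈ 0.342 A

Total conductance ΣG = 1/3.88 + 1/32.0 + 1/2.06 + 1/1.84 + 1/18.9 = 1.371 (units of 1/Ω).
By the current-divider rule, I = I_in · G_k/ΣG = 8.85 × 0.03860 = 0.3416 A.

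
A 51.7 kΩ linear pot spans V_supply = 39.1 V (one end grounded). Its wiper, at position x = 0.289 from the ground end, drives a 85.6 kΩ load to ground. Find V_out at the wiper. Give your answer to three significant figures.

V_out ≈ 10.1 V

Lower segment x·R_p = 14.94 kΩ; upper segment (1−x)·R_p = 36.76 kΩ.
Lower segment in parallel with the load: 14.94 ‖ 85.6 = 12.72 kΩ.
Then V_out = V_supply · 12.72/(36.76 + 12.72) = 10.05 V.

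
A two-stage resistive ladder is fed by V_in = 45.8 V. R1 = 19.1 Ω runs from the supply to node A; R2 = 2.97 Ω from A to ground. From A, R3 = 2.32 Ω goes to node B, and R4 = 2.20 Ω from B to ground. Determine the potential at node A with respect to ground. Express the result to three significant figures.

Node A sees R2 in parallel with the series input of stage 2, R3 + R4 = 4.520 Ω.
R2 ‖ (R3+R4) = 1.792 Ω.
So V_A = 45.8 × 0.08579 = 3.929 V.

V_A ≈ 3.93 V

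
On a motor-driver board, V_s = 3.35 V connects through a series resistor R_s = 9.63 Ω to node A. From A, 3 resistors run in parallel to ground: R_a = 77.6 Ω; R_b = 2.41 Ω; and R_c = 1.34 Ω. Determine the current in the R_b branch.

Equivalent of the parallel group: R_p = 0.8517 Ω.
V_A by voltage divider: V_A = 3.35 × 0.8517/(9.63 + 0.8517) = 0.2722 V.
I(R_b) = V_A / R_b = 0.2722/2.41 = 0.1130 A.

I ≈ 0.113 A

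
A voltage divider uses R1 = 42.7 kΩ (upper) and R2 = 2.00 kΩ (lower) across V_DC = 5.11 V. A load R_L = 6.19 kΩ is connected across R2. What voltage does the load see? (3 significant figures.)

First combine the lower leg with the load: R2 ‖ R_L = 1.512 kΩ.
Voltage divider with the loaded lower leg: V_out = 5.11 × 1.512/(42.7 + 1.512) = 5.11 × 0.03419 = 0.1747 V.

V_out ≈ 0.175 V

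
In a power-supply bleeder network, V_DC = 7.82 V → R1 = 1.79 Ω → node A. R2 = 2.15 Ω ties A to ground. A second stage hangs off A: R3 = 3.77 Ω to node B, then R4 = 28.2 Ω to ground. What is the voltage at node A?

Looking into the second stage from A: R3 + R4 = 31.97 Ω appears in parallel with R2.
Effective lower resistance at A: R2 ‖ 31.97 = 2.015 Ω.
So V_A = 7.82 × 0.5295 = 4.141 V.

V_A ≈ 4.14 V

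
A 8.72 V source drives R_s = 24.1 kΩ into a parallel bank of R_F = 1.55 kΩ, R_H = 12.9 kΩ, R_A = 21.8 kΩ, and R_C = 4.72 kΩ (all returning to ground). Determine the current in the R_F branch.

Parallel bank: R_p = 1/(1/1.55 + 1/12.9 + 1/21.8 + 1/4.72) = 1.020 kΩ.
V_A = 8.72 × 1.020/25.12 = 0.3541 V.
Branch current I = V_A/R_F = 0.3541/1.55 = 0.2284 mA.
(Check via current divider: I_total = 0.3471 mA; share G_k/ΣG = 0.6580 → same result.)

I ≈ 0.228 mA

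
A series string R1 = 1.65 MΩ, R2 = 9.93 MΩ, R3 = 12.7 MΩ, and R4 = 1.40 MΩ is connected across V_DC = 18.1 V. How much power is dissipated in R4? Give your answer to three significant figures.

P ≈ 0.695 µW

The common current is I = 18.1/25.68 = 0.7048 µA.
P = I²R = 0.4968 × 1.40 = 0.6955 µW.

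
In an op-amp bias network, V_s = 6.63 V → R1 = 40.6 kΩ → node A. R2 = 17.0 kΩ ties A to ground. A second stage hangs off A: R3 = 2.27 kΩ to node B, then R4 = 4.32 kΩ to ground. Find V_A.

V_A ≈ 0.694 V

Looking into the second stage from A: R3 + R4 = 6.590 kΩ appears in parallel with R2.
R2 ‖ (R3+R4) = 4.749 kΩ.
First divider: V_A = V_s · 4.749/(40.6 + 4.749) = 0.6943 V.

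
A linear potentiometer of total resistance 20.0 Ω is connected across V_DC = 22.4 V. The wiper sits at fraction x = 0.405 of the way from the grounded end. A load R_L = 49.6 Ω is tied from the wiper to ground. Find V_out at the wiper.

Lower segment x·R_p = 8.100 Ω; upper segment (1−x)·R_p = 11.90 Ω.
(x·R_p) ‖ R_L = 6.963 Ω.
Loaded-divider output: V_out = 22.4 × 0.3691 = 8.269 V.

V_out ≈ 8.27 V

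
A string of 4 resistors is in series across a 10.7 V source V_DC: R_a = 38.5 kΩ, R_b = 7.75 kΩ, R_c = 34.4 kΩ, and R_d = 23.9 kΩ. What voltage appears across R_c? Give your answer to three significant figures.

V ≈ 3.52 V

ΣR = 38.5 + 7.75 + 34.4 + 23.9 = 104.5 kΩ.
Voltage divider: V = V_DC · (34.40 / 104.5) = 10.7 × 0.3290 = 3.521 V.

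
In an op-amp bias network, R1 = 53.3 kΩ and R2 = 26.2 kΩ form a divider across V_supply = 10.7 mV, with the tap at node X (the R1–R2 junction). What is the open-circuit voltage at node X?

V_th ≈ 3.53 mV

V_th is the unloaded tap voltage: V_supply · R2/(R1+R2) = 10.7 × 0.3296 = 3.526 mV.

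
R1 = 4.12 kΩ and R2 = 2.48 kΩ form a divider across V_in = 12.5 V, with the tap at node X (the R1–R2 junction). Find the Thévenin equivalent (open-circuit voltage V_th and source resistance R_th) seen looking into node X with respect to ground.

V_th ≈ 4.70 V, R_th ≈ 1.55 kΩ

With X open, the divider is unloaded: V_th = 12.5 × 2.48/6.600 = 4.697 V.
Looking into X with the source shorted: R_th = R1·R2/(R1+R2) = 4.120 × 2.48/6.600 = 1.548 kΩ.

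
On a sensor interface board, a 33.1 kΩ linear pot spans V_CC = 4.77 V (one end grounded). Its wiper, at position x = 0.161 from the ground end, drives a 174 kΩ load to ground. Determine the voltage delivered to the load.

V_out ≈ 0.749 V

Split the track: R_lower = x·R_p = 5.329 kΩ, R_upper = (1−x)·R_p = 27.77 kΩ.
(x·R_p) ‖ R_L = 5.171 kΩ.
Loaded-divider output: V_out = 4.77 × 0.1570 = 0.7487 V.
(Unloaded: V_out = x·V_CC = 0.768 V.)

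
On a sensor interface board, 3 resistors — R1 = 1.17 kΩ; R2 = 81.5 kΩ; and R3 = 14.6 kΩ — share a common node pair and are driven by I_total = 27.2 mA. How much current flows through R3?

Total conductance ΣG = 1/1.17 + 1/81.5 + 1/14.6 = 0.9355 (units of 1/kΩ).
By the current-divider rule, I = I_total · G_k/ΣG = 27.2 × 0.07322 = 1.992 mA.

I ≈ 1.99 mA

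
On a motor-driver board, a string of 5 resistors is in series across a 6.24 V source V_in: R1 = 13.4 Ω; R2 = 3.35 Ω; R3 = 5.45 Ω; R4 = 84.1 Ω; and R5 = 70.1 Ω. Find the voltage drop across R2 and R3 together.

Total series resistance ΣR = 13.4 + 3.35 + 5.45 + 84.1 + 70.1 = 176.4 Ω.
R_{R2..R3} = 3.35 + 5.45 = 8.800 Ω.
Voltage divider: V = V_in · (8.800 / 176.4) = 6.24 × 0.04989 = 0.3113 V.

V ≈ 0.311 V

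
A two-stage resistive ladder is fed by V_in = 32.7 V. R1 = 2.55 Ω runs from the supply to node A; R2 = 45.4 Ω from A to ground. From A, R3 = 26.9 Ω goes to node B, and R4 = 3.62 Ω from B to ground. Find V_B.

V_B ≈ 3.40 V

Node A sees R2 in parallel with the series input of stage 2, R3 + R4 = 30.52 Ω.
Effective lower resistance at A: R2 ‖ 30.52 = 18.25 Ω.
V_A = 32.7 × 18.25/(2.55 + 18.25) = 28.69 V.
Stage 2 is unloaded, so V_B = V_A · R4/(R3+R4) = 28.69 × 3.62/30.52 = 3.403 V.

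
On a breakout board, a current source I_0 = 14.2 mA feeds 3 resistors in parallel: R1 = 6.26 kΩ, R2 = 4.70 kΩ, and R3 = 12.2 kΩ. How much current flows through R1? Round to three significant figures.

ΣG = 1/6.26 + 1/4.70 + 1/12.2 = 0.4545.
R1 takes the fraction G_k/ΣG = 0.1597/0.4545 = 0.3515, so I = 14.2 × 0.3515 = 4.991 mA.

I ≈ 4.99 mA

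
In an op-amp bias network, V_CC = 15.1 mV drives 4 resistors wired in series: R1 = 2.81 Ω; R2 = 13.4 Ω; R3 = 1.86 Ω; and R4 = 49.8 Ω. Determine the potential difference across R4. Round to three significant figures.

V ≈ 11.1 mV

Series total: ΣR = 2.81 + 13.4 + 1.86 + 49.8 = 67.87 Ω.
Voltage divider: V = V_CC · (49.80 / 67.87) = 15.1 × 0.7338 = 11.08 mV.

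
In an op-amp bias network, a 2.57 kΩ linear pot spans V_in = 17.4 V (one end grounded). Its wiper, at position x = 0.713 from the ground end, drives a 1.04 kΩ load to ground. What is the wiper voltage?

V_out ≈ 8.24 V

Split the track: R_lower = x·R_p = 1.832 kΩ, R_upper = (1−x)·R_p = 0.7376 kΩ.
R_L loads the lower segment: effective lower R = 0.6635 kΩ.
Loaded-divider output: V_out = 17.4 × 0.4735 = 8.240 V.
(Unloaded: V_out = x·V_in = 12.4 V.)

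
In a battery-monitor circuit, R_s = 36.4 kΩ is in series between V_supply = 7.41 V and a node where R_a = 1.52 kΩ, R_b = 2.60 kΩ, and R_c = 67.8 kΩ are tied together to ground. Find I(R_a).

Parallel bank: R_p = 1/(1/1.52 + 1/2.60 + 1/67.8) = 0.9458 kΩ.
V_A = 7.41 × 0.9458/37.35 = 0.1877 V.
Branch current I = V_A/R_a = 0.1877/1.52 = 0.1235 mA.
(Equivalently: I_total = 0.1984 mA, then current-divider fraction G_k/ΣG = 0.6223.)

I ≈ 0.123 mA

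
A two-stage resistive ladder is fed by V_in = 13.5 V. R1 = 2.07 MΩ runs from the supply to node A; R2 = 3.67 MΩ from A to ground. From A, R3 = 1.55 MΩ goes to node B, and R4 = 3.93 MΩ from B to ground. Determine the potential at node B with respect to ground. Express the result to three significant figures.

Looking into the second stage from A: R3 + R4 = 5.480 MΩ appears in parallel with R2.
R2 ‖ (R3+R4) = 2.198 MΩ.
So V_A = 13.5 × 0.5150 = 6.952 V.
V_B = V_A × 0.7172 = 4.986 V.

V_B ≈ 4.99 V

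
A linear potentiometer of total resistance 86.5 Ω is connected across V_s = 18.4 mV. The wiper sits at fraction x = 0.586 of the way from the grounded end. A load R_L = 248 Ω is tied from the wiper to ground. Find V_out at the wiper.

Lower segment x·R_p = 50.69 Ω; upper segment (1−x)·R_p = 35.81 Ω.
R_L loads the lower segment: effective lower R = 42.09 Ω.
Then V_out = V_s · 42.09/(35.81 + 42.09) = 9.941 mV.

V_out ≈ 9.94 mV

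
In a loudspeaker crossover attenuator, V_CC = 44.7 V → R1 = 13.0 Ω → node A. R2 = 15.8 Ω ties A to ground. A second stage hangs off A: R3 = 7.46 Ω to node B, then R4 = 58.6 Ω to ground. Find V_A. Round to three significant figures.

V_A ≈ 22.1 V

The second stage (R3 + R4 = 66.06 Ω) loads node A in parallel with R2.
Effective lower resistance at A: R2 ‖ 66.06 = 12.75 Ω.
V_A = 44.7 × 12.75/(13.0 + 12.75) = 22.13 V.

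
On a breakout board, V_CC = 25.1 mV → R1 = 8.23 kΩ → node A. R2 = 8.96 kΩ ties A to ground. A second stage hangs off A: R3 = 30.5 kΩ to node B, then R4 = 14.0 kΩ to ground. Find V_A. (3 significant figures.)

Looking into the second stage from A: R3 + R4 = 44.50 kΩ appears in parallel with R2.
R2 ‖ (R3+R4) = 7.458 kΩ.
V_A = 25.1 × 7.458/(8.23 + 7.458) = 11.93 mV.

V_A ≈ 11.9 mV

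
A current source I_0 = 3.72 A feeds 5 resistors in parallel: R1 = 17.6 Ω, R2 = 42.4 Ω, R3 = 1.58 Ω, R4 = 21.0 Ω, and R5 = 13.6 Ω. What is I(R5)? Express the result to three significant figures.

Conductances: ΣG = 1/17.6 + 1/42.4 + 1/1.58 + 1/21.0 + 1/13.6 = 0.8345 (1/Ω).
R5 takes the fraction G_k/ΣG = 0.07353/0.8345 = 0.08812, so I = 3.72 × 0.08812 = 0.3278 A.

I ≈ 0.328 A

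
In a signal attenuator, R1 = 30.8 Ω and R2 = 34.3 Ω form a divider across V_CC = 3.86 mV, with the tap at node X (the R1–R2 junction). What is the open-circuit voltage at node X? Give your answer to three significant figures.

V_th ≈ 2.03 mV

Open-circuit (no load on X): V_th = V_CC · R2/(R1 + R2) = 3.86 × 34.3/(30.80 + 34.3) = 2.034 mV.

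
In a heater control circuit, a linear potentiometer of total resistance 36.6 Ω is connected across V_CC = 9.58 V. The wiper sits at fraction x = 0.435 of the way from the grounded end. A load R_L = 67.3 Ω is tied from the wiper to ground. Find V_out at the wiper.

V_out ≈ 3.68 V

The pot divides into 20.68 Ω above the wiper and 15.92 Ω below.
(x·R_p) ‖ R_L = 12.88 Ω.
Then V_out = V_CC · 12.88/(20.68 + 12.88) = 3.676 V.
(Unloaded: V_out = x·V_CC = 4.17 V.)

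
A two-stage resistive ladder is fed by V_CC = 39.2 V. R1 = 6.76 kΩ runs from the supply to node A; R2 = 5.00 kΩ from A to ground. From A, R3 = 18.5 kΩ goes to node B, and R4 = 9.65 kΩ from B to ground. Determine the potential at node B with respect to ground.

V_B ≈ 5.18 V

Looking into the second stage from A: R3 + R4 = 28.15 kΩ appears in parallel with R2.
Effective lower resistance at A: R2 ‖ 28.15 = 4.246 kΩ.
First divider: V_A = V_CC · 4.246/(6.76 + 4.246) = 15.12 V.
V_B = V_A × 0.3428 = 5.184 V.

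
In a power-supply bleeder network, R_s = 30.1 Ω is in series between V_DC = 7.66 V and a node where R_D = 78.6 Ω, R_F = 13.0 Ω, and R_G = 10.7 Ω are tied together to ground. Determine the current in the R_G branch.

Combine the parallel branches: R_p = (1/78.6 + 1/13.0 + 1/10.7)⁻¹ = 5.461 Ω.
V_A = 7.66 × 5.461/35.56 = 1.176 V.
I(R_G) = V_A / R_G = 1.176/10.7 = 0.1099 A.
(Equivalently: I_total = 0.2154 A, then current-divider fraction G_k/ΣG = 0.5104.)

I ≈ 0.110 A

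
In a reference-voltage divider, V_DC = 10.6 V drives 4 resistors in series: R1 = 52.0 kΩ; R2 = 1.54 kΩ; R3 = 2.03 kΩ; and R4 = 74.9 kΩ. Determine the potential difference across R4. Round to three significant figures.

Series total: ΣR = 52.0 + 1.54 + 2.03 + 74.9 = 130.5 kΩ.
Voltage divider: V = V_DC · (74.90 / 130.5) = 10.6 × 0.5741 = 6.085 V.

V ≈ 6.09 V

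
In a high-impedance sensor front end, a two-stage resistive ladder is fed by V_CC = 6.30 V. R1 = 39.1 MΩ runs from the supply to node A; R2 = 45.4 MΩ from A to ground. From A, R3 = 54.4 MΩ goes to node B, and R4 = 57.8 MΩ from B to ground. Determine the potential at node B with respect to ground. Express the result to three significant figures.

V_B ≈ 1.47 V

Looking into the second stage from A: R3 + R4 = 112.2 MΩ appears in parallel with R2.
Effective lower resistance at A: R2 ‖ 112.2 = 32.32 MΩ.
First divider: V_A = V_CC · 32.32/(39.1 + 32.32) = 2.851 V.
Stage 2 is unloaded, so V_B = V_A · R4/(R3+R4) = 2.851 × 57.8/112.2 = 1.469 V.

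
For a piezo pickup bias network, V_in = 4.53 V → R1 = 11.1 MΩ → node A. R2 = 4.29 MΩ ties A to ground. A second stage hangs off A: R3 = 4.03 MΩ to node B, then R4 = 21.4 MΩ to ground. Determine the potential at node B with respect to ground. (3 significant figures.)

The second stage (R3 + R4 = 25.43 MΩ) loads node A in parallel with R2.
Effective lower resistance at A: R2 ‖ 25.43 = 3.671 MΩ.
So V_A = 4.53 × 0.2485 = 1.126 V.
V_B = V_A × 0.8415 = 0.9474 V.

V_B ≈ 0.947 V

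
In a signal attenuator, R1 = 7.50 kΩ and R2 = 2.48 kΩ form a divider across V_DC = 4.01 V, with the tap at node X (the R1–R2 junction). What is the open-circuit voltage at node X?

With X open, the divider is unloaded: V_th = 4.01 × 2.48/9.980 = 0.9965 V.

V_th ≈ 0.996 V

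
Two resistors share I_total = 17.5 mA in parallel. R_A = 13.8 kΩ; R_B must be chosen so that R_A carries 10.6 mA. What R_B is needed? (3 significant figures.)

In a two-way split, I_A/I_total = R_B/(R_A + R_B).
10.6/17.5 = R_B/(R_A + R_B) → R_B = R_A · (0.6057)/(1 − 0.6057) = 13.8 × 1.536 = 21.20 kΩ.

R_B ≈ 21.2 kΩ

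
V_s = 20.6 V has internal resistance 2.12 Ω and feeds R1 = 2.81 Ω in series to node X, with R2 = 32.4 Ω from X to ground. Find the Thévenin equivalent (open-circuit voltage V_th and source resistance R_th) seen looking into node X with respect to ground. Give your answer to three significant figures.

V_th ≈ 17.9 V, R_th ≈ 4.28 Ω

R1' = 2.12 + 2.81 = 4.930 Ω (source resistance + R1).
With X open, the divider is unloaded: V_th = 20.6 × 32.4/37.33 = 17.88 V.
With V_s suppressed (replaced by a short), R_th = R1' ‖ R2 = (4.930 × 32.4)/(4.930 + 32.4) = 4.279 Ω.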